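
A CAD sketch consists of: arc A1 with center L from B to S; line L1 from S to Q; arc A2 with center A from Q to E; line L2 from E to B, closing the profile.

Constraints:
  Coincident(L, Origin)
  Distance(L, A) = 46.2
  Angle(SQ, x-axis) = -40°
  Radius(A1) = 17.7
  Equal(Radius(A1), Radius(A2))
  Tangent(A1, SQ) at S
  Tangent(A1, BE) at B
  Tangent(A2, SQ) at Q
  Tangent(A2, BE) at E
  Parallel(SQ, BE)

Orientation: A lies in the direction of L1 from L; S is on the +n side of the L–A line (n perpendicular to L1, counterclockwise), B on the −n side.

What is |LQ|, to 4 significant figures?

49.47

The slot axis is L1's direction at -40.0°, so u = (cos -40.0°, sin -40.0°) = (0.7660, -0.6428) and n = (−sin -40.0°, cos -40.0°) = (0.6428, 0.7660). L is at the origin and A lies 46.2 along u from L, so A = 46.2·u = (35.39, -29.70). Tangency of A1 to both parallel lines with radius 17.7 puts S and B at L ± 17.7·n: S = (11.38, 13.56), B = (-11.38, -13.56). Equal radii place Q and E the same way about A: Q = A + 17.7·n = (46.77, -16.14), E = A − 17.7·n = (24.01, -43.26). Then |LQ| = |Q − L| = 49.47.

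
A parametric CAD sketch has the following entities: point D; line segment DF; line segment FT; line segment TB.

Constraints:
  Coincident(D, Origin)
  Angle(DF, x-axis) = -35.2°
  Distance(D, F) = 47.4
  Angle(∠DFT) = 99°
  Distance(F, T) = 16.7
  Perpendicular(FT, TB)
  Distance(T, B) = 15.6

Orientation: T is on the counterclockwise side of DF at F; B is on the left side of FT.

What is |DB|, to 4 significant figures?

39.45

D is at the origin; DF runs at -35.2° with length 47.4, so F = 47.4·(cos -35.2°, sin -35.2°) = (38.73, -27.32). ∠DFT = 99.0°, so FT runs at -35.2° + (180° − 99.0°) = 45.80° from the x-axis; with |FT| = 16.7, T = F + 16.7·(cos 45.80°, sin 45.80°) = (50.38, -15.35). The perpendicularity gives TB at right angles to FT; with |TB| = 15.6 on the left of FT, B = T + 15.6·(-0.7169, 0.6972) = (39.19, -4.475). Then |DB| = |B − D| = 39.45.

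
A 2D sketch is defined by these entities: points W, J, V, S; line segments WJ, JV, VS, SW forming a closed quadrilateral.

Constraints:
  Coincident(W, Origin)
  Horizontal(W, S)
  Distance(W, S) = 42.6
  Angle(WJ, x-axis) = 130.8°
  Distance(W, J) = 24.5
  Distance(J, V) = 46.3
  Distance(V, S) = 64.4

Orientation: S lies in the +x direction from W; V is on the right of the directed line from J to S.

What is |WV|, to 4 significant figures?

31.79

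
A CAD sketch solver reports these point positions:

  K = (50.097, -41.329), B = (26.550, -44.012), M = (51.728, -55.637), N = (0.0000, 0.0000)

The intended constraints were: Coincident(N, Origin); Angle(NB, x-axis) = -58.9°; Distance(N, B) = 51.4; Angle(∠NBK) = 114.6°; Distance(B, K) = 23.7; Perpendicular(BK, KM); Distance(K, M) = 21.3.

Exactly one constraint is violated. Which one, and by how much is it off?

Distance(K, M) = 21.3 — off by 6.90.

N = (0.00, 0.00) ✓; NB at -58.90° ✓; |NB| = 51.40 ✓; ∠NBK = 114.6° ✓; |BK| = 23.70 ✓; ∠(BK, KM) = 90.00° ✓; |KM| = 14.40 ✗.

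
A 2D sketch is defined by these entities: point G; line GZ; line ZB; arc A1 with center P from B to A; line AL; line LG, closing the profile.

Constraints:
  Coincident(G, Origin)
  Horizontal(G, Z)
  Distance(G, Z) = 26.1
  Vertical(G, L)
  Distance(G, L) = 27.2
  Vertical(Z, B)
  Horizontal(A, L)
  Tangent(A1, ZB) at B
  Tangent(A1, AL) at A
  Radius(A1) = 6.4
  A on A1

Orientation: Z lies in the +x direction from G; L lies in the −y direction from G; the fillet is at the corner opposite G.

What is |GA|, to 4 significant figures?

33.58

G is at the origin; G and Z share the same y with |GZ| = 26.1 and Z on the +x side, so Z = (26.10, 0.000). G and L share the same x with |GL| = 27.2 and L on the −y side, so L = (0.000, -27.20). The virtual corner opposite G is at (26.10, -27.20). Since A1 is tangent to ZB there, PB ⟂ ZB and tangency of A1 to AL means the radius PA is perpendicular to AL, with radius 6.4, so the center P sits 6.4 in from both sides at P = (19.70, -20.80). That places the tangent points at B = (26.10, -20.80) on ZB and A = (19.70, -27.20) on AL. Then |GA| = |A − G| = 33.58.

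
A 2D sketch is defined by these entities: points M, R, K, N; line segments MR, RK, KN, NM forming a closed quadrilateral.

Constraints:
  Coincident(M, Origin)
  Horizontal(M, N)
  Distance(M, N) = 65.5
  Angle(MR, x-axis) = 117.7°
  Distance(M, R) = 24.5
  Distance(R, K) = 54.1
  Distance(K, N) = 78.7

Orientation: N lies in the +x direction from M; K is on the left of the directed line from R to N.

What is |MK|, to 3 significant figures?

68.3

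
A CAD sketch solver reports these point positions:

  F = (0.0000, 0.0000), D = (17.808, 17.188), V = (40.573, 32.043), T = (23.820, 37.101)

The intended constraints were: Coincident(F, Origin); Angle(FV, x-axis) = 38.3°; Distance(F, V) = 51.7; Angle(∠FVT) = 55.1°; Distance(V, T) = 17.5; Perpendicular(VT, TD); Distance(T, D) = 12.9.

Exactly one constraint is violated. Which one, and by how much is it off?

Distance(T, D) = 12.9 — off by 7.90.

F = (0.00, 0.00) ✓; FV at 38.30° ✓; |FV| = 51.70 ✓; ∠FVT = 55.10° ✓; |VT| = 17.50 ✓; ∠(VT, TD) = 90.00° ✓; |TD| = 20.80 ✗.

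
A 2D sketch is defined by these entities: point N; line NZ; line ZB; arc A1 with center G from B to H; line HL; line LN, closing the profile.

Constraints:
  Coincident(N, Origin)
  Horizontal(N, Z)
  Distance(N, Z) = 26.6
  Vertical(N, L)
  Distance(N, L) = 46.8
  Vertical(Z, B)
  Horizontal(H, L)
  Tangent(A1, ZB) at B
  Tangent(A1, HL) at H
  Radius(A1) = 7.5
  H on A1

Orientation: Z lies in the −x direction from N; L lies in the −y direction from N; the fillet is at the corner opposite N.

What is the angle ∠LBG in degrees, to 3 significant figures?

15.7°

N is at the origin; N and Z share the same y with |NZ| = 26.6 and Z on the −x side, so Z = (-26.6, 0.00). NL is vertical with |NL| = 46.8 and L on the −y side, so L = (0.00, -46.8). The virtual corner opposite N is at (-26.6, -46.8). Tangency of A1 to ZB means the radius GB is perpendicular to ZB and the tangent condition forces GH to be normal to HL, with radius 7.5, so the center G sits 7.5 in from both sides at G = (-19.1, -39.3). That places the tangent points at B = (-26.6, -39.3) on ZB and H = (-19.1, -46.8) on HL. Then cos ∠LBG = BL·BG / (|BL||BG|), giving 15.7°.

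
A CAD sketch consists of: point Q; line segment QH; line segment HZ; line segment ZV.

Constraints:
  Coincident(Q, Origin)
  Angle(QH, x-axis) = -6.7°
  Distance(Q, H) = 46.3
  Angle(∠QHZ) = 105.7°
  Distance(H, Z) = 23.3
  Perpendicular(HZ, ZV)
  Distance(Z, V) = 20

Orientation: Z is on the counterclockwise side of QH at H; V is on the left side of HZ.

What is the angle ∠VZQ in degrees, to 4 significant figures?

38.79°

Q is at the origin; QH runs at -6.7° with length 46.3, so H = 46.3·(cos -6.7°, sin -6.7°) = (45.98, -5.402). ∠QHZ = 105.7°, so HZ runs at -6.7° + (180° − 105.7°) = 67.60° from the x-axis; with |HZ| = 23.3, Z = H + 23.3·(cos 67.60°, sin 67.60°) = (54.86, 16.14). The perpendicularity gives ZV at right angles to HZ; with |ZV| = 20.0 on the left of HZ, V = Z + 20.0·(-0.9245, 0.3811) = (36.37, 23.76). Then cos ∠VZQ = ZV·ZQ / (|ZV||ZQ|), giving 38.79°.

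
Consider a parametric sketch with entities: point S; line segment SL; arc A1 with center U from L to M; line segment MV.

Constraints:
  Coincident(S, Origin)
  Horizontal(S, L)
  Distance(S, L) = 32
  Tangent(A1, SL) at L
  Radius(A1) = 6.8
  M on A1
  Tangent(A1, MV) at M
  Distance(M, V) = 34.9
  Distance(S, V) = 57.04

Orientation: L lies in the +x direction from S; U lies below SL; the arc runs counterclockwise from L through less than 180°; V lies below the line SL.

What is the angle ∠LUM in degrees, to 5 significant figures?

112.30°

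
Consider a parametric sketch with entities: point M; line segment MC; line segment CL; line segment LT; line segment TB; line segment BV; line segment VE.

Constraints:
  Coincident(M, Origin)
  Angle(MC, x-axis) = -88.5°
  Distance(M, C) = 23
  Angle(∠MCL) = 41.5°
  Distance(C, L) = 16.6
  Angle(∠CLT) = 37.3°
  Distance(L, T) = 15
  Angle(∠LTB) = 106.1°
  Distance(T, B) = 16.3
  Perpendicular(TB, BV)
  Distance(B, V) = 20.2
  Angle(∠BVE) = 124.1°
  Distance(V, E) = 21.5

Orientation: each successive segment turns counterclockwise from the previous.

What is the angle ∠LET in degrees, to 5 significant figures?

11.137°

M is at the origin; MC runs at -88.5° with length 23.0, so C = (0.60207, -22.992). ∠MCL = 41.5° gives CL at 50.000° from the x-axis; with |CL| = 16.6, L = (11.272, -10.276). ∠CLT = 37.3° gives LT at -167.30° from the x-axis; with |LT| = 15.0, T = (-3.3607, -13.573). ∠LTB = 106.1° gives TB at -93.400° from the x-axis; with |TB| = 16.3, B = (-4.3274, -29.845). The perpendicularity gives BV at right angles to TB, so BV runs at -3.4000°; with |BV| = 20.2, V = (15.837, -31.043). ∠BVE = 124.1° gives VE at 52.500° from the x-axis; with |VE| = 21.5, E = (28.925, -13.986). Then cos ∠LET = EL·ET / (|EL||ET|), giving 11.137°.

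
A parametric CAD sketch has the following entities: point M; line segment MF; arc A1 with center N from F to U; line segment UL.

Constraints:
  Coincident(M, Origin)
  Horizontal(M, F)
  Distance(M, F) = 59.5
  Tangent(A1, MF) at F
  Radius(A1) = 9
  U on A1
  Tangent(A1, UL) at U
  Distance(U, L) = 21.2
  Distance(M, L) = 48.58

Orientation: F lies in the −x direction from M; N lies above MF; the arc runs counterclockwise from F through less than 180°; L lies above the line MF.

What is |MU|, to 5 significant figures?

51.652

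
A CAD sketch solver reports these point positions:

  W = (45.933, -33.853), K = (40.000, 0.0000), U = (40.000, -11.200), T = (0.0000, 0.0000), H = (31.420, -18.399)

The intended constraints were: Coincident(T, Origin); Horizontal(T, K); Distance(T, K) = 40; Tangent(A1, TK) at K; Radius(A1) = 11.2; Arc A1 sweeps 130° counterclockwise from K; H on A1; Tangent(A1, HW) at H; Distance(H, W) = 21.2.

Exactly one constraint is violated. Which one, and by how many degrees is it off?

Tangent(A1, HW) at H — off by 3.20°.

T = (0.00, 0.00) ✓; T.y = 0.00, K.y = 0.00 ✓; |TK| = 40.00 ✓; ∠(UK, KT) = 90.00° ✓; |UK| = 11.20 ✓; bearing(U→H) − bearing(U→K) = 130.0° ✓; |UH| = 11.20 ✓; ∠(UH, HW) = 86.80° ✗; |HW| = 21.20 ✓.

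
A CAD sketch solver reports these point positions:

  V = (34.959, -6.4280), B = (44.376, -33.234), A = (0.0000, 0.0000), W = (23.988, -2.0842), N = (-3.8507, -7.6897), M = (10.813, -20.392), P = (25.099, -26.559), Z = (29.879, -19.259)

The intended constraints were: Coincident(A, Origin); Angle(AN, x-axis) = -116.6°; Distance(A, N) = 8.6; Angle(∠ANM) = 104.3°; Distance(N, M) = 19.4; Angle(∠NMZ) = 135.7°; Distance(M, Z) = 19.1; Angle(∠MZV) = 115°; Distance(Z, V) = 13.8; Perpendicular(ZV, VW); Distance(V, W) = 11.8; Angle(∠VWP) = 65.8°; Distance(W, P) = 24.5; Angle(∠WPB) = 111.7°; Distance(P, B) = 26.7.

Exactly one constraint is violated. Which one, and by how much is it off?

Distance(P, B) = 26.7 — off by 6.30.

A = (0.00, 0.00) ✓; AN at -116.6° ✓; |AN| = 8.600 ✓; ∠ANM = 104.3° ✓; |NM| = 19.40 ✓; ∠NMZ = 135.7° ✓; |MZ| = 19.10 ✓; ∠MZV = 115.0° ✓; |ZV| = 13.80 ✓; ∠(ZV, VW) = 90.00° ✓; |VW| = 11.80 ✓; ∠VWP = 65.80° ✓; |WP| = 24.50 ✓; ∠WPB = 111.7° ✓; |PB| = 20.40 ✗.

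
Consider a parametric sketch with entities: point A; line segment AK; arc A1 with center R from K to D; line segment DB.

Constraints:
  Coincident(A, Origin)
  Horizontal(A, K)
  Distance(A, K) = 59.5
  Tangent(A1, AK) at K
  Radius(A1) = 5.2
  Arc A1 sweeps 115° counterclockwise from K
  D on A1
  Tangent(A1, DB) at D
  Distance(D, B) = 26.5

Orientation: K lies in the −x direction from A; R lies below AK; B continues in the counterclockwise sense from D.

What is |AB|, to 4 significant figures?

61.62

A is at the origin; A and K share the same y with |AK| = 59.5 and K on the −x side, so K = (-59.50, 0.000). Since A1 is tangent to AK there, RK ⟂ AK, so R = K + (0, -5.2) = (-59.50, -5.200). On A1, K sits at bearing 90° from R; a 115° counterclockwise sweep puts D at bearing 205°, so D = R + 5.2·(cos 205°, sin 205°) = (-64.21, -7.398). Since A1 is tangent to DB there, RD ⟂ DB, so DB runs along (−sin 205°, cos 205°); with |DB| = 26.5, B = (-53.01, -31.41). Then |AB| = |B − A| = 61.62.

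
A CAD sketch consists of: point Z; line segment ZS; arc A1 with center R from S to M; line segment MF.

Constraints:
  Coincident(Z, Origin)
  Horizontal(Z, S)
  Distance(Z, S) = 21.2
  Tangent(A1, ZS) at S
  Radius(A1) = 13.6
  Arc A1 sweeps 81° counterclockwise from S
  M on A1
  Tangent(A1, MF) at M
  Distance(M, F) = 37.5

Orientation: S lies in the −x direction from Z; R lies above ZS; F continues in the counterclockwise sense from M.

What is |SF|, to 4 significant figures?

52.21

On A1, S sits at bearing -90° from R; an 81° counterclockwise sweep puts M at bearing -9°, so M = R + 13.6·(cos -9°, sin -9°) = (-7.767, 11.47). Since A1 is tangent to MF there, RM ⟂ MF, so MF runs along (−sin -9°, cos -9°); with |MF| = 37.5, F = (-1.901, 48.51). Then |SF| = |F − S| = 52.21.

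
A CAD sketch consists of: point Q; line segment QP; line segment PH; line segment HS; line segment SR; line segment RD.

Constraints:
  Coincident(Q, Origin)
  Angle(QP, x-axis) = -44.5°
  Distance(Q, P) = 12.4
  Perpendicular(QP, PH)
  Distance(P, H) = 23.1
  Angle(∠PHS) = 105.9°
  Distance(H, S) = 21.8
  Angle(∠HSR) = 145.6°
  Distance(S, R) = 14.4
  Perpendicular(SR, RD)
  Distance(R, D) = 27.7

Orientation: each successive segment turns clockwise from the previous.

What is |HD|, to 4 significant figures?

35.86

Q is at the origin; QP runs at -44.5° with length 12.4, so P = (8.844, -8.691). QP ⟂ PH, so PH runs at -134.5°; with |PH| = 23.1, H = (-7.347, -25.17). ∠PHS = 105.9° gives HS at 151.4° from the x-axis; with |HS| = 21.8, S = (-26.49, -14.73). ∠HSR = 145.6° gives SR at 117.0° from the x-axis; with |SR| = 14.4, R = (-33.02, -1.901). The perpendicularity gives RD at right angles to SR, so RD runs at 27.00°; with |RD| = 27.7, D = (-8.343, 10.67). Then |HD| = |D − H| = 35.86.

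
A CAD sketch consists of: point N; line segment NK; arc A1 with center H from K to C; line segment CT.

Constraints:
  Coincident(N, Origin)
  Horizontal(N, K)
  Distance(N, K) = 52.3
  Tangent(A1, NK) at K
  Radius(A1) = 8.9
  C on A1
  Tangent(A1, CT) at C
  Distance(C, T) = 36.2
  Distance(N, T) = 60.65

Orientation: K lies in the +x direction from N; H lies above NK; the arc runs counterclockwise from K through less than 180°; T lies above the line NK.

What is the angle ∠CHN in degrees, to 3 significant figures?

159°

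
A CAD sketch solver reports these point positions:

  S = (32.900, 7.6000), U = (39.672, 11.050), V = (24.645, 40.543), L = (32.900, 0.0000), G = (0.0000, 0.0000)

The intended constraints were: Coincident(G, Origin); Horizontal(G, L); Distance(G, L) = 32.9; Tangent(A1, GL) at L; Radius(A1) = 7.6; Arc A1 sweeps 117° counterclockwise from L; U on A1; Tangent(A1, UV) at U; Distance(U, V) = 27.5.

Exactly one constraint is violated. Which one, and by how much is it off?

Distance(U, V) = 27.5 — off by 5.60.

G = (0.00, 0.00) ✓; G.y = 0.00, L.y = 0.00 ✓; |GL| = 32.90 ✓; ∠(SL, LG) = 90.00° ✓; |SL| = 7.600 ✓; bearing(S→U) − bearing(S→L) = 117.0° ✓; |SU| = 7.600 ✓; ∠(SU, UV) = 90.00° ✓; |UV| = 33.10 ✗.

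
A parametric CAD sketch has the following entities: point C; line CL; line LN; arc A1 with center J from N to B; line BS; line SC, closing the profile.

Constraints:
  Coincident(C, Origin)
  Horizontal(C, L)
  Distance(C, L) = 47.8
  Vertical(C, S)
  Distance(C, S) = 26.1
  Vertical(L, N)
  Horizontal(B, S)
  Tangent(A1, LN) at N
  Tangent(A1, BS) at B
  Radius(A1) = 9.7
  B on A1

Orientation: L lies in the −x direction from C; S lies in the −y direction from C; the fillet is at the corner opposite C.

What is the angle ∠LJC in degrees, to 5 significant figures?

97.313°

C is at the origin; C and L share the same y with |CL| = 47.8 and L on the −x side, so L = (-47.800, 0.0000). C and S share the same x with |CS| = 26.1 and S on the −y side, so S = (0.0000, -26.100). The virtual corner opposite C is at (-47.800, -26.100). A1 meets LN tangentially, so JN is at right angles to LN and A1 meets BS tangentially, so JB is at right angles to BS, with radius 9.7, so the center J sits 9.7 in from both sides at J = (-38.100, -16.400). Then cos ∠LJC = JL·JC / (|JL||JC|), giving 97.313°.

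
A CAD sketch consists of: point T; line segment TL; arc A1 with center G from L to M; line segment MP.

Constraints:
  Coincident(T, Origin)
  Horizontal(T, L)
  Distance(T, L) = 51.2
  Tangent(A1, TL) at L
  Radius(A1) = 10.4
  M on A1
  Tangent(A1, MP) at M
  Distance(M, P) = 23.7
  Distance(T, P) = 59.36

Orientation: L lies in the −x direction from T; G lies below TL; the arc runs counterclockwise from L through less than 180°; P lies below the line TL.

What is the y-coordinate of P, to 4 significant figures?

-35.97

Checks: |GM| = 10.40 ✓; ∠(GM, MP) = 90.00° ✓; |MP| = 23.70 ✓; |TP| = 59.36 ✓.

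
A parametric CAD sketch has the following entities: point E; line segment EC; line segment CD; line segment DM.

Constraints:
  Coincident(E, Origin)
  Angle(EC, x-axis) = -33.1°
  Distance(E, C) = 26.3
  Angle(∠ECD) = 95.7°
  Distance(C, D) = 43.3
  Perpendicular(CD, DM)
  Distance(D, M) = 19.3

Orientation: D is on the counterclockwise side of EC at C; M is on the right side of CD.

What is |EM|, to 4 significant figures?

64.62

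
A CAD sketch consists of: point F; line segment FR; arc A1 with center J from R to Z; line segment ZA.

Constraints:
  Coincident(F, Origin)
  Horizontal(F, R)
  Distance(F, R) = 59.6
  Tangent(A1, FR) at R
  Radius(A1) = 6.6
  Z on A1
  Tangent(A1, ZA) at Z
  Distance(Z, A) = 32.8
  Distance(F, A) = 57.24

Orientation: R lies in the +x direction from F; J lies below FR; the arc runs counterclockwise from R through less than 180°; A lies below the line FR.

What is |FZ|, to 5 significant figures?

53.469

Checks: ∠(JR, RF) = 90.00° ✓; |JR| = 6.600 ✓; |JZ| = 6.600 ✓; ∠(JZ, ZA) = 90.00° ✓; |ZA| = 32.80 ✓; |FA| = 57.24 ✓.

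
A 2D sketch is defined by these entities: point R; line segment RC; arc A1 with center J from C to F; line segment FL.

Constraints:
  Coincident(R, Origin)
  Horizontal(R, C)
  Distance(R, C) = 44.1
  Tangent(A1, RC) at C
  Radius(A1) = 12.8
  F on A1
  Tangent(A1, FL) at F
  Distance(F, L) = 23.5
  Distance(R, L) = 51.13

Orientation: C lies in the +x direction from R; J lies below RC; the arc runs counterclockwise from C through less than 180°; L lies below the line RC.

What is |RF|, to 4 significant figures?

34.58

R is at the origin; RC is horizontal with |RC| = 44.1 and C on the +x side, so C = (44.10, 0.000). Tangency of A1 to RC means the radius JC is perpendicular to RC, so J = C + (0, -12.8) = (44.10, -12.80). Since JF ⟂ FL (tangency), |JL| = √(12.8² + 23.5²) = 26.76 regardless of where F sits on A1. So L lies on both circle(R, 51.13) and circle(J, 26.76); the below-RC intersection is L = (34.47, -37.77). F is the foot of the tangent from L: F = (31.41, -14.47).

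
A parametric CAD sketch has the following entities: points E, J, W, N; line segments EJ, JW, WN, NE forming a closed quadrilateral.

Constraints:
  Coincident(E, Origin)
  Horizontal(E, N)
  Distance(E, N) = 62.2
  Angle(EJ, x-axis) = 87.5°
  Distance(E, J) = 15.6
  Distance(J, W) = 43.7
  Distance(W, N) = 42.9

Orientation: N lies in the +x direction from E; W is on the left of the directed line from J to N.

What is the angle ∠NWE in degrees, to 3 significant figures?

79.7°

Checks: |JW| = 43.70 ✓; |WN| = 42.90 ✓.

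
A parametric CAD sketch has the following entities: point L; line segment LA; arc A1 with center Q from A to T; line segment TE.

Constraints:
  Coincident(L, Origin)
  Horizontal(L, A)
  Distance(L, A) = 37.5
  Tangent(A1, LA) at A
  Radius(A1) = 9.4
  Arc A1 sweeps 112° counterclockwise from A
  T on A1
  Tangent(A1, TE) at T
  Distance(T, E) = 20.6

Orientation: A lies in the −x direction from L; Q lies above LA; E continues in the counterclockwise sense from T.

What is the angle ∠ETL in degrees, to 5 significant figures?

136.18°

L is at the origin; L and A share the same y with |LA| = 37.5 and A on the −x side, so A = (-37.500, 0.0000). The tangent condition forces QA to be normal to LA, so Q = A + (0, 9.4) = (-37.500, 9.4000). On A1, A sits at bearing -90° from Q; a 112° counterclockwise sweep puts T at bearing 22°, so T = Q + 9.4·(cos 22°, sin 22°) = (-28.784, 12.921). A1 meets TE tangentially, so QT is at right angles to TE, so TE runs along (−sin 22°, cos 22°); with |TE| = 20.6, E = (-36.501, 32.021). Then cos ∠ETL = TE·TL / (|TE||TL|), giving 136.18°.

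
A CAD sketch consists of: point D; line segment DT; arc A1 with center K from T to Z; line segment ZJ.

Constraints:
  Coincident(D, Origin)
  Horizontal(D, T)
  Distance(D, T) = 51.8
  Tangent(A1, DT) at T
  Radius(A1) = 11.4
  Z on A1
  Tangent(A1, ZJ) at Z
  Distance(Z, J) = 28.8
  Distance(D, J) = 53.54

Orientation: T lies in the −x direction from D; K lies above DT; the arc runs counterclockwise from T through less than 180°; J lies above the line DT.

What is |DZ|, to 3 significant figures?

41.7

D is at the origin; D and T share the same y with |DT| = 51.8 and T on the −x side, so T = (-51.8, 0.00). A1 meets DT tangentially, so KT is at right angles to DT, so K = T + (0, 11.4) = (-51.8, 11.4). Since KZ ⟂ ZJ (tangency), |KJ| = √(11.4² + 28.8²) = 31.0 regardless of where Z sits on A1. So J lies on both circle(D, 53.54) and circle(K, 31.0); the above-DT intersection is J = (-37.1, 38.6). Z is the foot of the tangent from J: Z = (-40.5, 10.0).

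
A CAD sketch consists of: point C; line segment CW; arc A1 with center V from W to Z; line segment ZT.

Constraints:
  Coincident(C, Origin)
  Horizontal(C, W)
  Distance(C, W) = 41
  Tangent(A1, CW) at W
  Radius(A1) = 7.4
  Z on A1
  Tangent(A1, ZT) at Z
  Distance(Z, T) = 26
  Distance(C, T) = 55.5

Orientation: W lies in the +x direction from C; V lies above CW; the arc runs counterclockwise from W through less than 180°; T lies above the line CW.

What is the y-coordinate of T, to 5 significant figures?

34.304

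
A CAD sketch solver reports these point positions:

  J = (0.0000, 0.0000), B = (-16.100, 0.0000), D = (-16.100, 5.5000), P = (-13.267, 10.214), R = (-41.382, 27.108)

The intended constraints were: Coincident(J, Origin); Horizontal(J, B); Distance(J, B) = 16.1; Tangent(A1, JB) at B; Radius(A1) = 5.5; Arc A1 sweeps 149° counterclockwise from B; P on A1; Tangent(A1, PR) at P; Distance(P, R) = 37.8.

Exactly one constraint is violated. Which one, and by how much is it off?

Distance(P, R) = 37.8 — off by 5.00.

J = (0.00, 0.00) ✓; J.y = 0.00, B.y = 0.00 ✓; |JB| = 16.10 ✓; ∠(DB, BJ) = 90.00° ✓; |DB| = 5.500 ✓; bearing(D→P) − bearing(D→B) = 149.0° ✓; |DP| = 5.500 ✓; ∠(DP, PR) = 90.00° ✓; |PR| = 32.80 ✗.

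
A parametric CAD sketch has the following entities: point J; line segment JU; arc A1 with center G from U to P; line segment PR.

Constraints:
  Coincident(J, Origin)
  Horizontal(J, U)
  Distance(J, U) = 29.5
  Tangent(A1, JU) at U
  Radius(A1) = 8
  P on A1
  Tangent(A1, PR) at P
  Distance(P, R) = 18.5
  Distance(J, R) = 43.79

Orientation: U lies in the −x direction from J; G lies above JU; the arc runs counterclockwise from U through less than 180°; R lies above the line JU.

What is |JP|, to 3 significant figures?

26.3

Checks: |GU| = 8.000 ✓; |GP| = 8.000 ✓; ∠(GP, PR) = 90.00° ✓; |PR| = 18.50 ✓; |JR| = 43.79 ✓.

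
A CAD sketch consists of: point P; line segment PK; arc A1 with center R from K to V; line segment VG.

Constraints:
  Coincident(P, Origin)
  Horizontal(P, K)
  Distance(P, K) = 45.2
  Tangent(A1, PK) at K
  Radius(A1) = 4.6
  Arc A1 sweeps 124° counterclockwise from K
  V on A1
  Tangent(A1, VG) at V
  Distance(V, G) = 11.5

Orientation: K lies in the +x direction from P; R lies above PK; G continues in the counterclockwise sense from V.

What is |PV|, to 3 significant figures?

49.5

P is at the origin; PK is horizontal with |PK| = 45.2 and K on the +x side, so K = (45.2, 0.00). The tangent condition forces RK to be normal to PK, so R = K + (0, 4.6) = (45.2, 4.60). On A1, K sits at bearing -90° from R; a 124° counterclockwise sweep puts V at bearing 34°, so V = R + 4.6·(cos 34°, sin 34°) = (49.0, 7.17). Then |PV| = |V − P| = 49.5.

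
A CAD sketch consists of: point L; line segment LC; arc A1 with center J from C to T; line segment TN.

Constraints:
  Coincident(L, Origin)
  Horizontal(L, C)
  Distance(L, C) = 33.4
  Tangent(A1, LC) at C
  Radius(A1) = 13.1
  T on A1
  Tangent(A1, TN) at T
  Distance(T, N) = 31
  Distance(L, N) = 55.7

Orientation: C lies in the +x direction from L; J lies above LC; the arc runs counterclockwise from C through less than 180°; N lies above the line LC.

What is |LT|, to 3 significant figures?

48.9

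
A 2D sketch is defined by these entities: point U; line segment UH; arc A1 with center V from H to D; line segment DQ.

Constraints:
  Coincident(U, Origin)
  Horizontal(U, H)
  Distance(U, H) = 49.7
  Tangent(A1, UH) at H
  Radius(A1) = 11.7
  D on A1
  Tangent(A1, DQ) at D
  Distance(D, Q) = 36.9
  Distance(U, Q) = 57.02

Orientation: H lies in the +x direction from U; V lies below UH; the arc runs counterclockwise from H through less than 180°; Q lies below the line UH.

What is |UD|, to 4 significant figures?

39.42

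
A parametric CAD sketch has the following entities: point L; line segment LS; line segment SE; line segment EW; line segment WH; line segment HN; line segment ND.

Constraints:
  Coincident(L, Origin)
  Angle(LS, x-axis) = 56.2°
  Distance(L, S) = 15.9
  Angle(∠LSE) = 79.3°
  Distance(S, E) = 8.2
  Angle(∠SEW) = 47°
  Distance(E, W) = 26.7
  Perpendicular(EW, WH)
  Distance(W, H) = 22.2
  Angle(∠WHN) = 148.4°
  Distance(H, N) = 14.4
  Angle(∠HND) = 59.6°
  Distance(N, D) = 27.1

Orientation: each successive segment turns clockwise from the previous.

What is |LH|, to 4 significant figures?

31.29

∠SEW = 47.0° gives EW at -177.5° from the x-axis; with |EW| = 26.7, W = (-11.98, 6.301). EW is perpendicular to WH, so WH runs at 92.50°; with |WH| = 22.2, H = (-12.95, 28.48). Then |LH| = |H − L| = 31.29.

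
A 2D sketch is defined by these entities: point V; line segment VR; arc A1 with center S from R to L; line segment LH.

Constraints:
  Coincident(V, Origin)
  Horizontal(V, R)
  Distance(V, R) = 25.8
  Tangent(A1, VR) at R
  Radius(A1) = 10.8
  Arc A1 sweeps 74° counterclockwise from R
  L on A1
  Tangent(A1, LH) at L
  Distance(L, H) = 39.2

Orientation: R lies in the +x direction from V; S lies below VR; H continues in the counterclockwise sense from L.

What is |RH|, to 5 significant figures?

50.195

On A1, R sits at bearing 90° from S; a 74° counterclockwise sweep puts L at bearing 164°, so L = S + 10.8·(cos 164°, sin 164°) = (15.418, -7.8231). The tangent condition forces SL to be normal to LH, so LH runs along (−sin 164°, cos 164°); with |LH| = 39.2, H = (4.6134, -45.505). Then |RH| = |H − R| = 50.195.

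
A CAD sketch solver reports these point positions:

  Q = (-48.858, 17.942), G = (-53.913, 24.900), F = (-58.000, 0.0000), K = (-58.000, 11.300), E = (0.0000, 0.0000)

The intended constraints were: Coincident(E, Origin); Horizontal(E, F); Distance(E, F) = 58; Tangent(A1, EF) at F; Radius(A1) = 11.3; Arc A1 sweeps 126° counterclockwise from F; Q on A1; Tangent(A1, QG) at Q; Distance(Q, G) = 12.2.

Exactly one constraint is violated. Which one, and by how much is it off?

Distance(Q, G) = 12.2 — off by 3.60.

E = (0.00, 0.00) ✓; E.y = 0.00, F.y = 0.00 ✓; |EF| = 58.00 ✓; ∠(KF, FE) = 90.00° ✓; |KF| = 11.30 ✓; bearing(K→Q) − bearing(K→F) = 126.0° ✓; |KQ| = 11.30 ✓; ∠(KQ, QG) = 90.00° ✓; |QG| = 8.600 ✗.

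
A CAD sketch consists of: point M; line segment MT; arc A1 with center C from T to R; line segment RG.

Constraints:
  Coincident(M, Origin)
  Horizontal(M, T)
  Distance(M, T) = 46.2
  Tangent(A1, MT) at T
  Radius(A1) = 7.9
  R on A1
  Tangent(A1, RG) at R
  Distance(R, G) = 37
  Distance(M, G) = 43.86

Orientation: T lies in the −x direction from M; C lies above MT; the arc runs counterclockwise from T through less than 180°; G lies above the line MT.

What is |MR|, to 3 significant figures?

39.4

M is at the origin; MT is horizontal with |MT| = 46.2 and T on the −x side, so T = (-46.2, 0.00). A1 meets MT tangentially, so CT is at right angles to MT, so C = T + (0, 7.9) = (-46.2, 7.90). Since CR ⟂ RG (tangency), |CG| = √(7.9² + 37.0²) = 37.8 regardless of where R sits on A1. So G lies on both circle(M, 43.86) and circle(C, 37.8); the above-MT intersection is G = (-22.7, 37.5). R is the foot of the tangent from G: R = (-39.1, 4.39).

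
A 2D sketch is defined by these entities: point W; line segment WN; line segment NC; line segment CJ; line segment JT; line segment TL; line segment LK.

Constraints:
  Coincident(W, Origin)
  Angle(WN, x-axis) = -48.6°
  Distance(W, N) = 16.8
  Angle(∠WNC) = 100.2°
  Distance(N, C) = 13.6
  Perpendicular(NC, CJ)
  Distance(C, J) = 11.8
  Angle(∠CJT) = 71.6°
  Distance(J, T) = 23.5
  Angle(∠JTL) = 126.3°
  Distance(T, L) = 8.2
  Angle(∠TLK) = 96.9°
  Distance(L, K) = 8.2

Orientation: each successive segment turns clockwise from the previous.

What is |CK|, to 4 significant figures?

18.68

W is at the origin; WN runs at -48.6° with length 16.8, so N = (11.11, -12.60). ∠WNC = 100.2° gives NC at -128.4° from the x-axis; with |NC| = 13.6, C = (2.662, -23.26). NC is perpendicular to CJ, so CJ runs at 141.6°; with |CJ| = 11.8, J = (-6.585, -15.93). ∠CJT = 71.6° gives JT at 33.20° from the x-axis; with |JT| = 23.5, T = (13.08, -3.063). ∠JTL = 126.3° gives TL at -20.50° from the x-axis; with |TL| = 8.2, L = (20.76, -5.935). ∠TLK = 96.9° gives LK at -103.6° from the x-axis; with |LK| = 8.2, K = (18.83, -13.90). Then |CK| = |K − C| = 18.68.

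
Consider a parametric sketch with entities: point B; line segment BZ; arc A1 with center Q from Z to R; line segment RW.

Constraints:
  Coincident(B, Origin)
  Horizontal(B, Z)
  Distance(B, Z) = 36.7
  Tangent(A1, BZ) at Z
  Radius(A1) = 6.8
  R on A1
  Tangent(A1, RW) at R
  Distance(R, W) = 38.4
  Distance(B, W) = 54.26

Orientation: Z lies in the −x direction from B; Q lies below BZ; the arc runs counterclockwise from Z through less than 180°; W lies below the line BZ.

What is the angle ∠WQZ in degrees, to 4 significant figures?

170.1°

Checks: |QZ| = 6.800 ✓; |QR| = 6.800 ✓; ∠(QR, RW) = 90.00° ✓; |RW| = 38.40 ✓; |BW| = 54.26 ✓.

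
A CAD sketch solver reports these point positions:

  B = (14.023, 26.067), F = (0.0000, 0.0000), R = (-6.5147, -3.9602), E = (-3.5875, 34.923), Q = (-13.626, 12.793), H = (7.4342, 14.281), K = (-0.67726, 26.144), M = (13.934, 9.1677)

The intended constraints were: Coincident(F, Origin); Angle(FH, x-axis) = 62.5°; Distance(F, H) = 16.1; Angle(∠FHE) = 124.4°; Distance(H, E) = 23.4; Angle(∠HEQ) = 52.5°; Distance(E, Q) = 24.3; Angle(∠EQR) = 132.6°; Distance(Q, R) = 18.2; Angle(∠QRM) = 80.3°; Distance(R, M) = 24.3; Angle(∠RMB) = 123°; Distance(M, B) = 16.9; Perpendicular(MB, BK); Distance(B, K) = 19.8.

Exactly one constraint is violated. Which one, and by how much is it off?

Distance(B, K) = 19.8 — off by 5.10.

F = (0.00, 0.00) ✓; FH at 62.50° ✓; |FH| = 16.10 ✓; ∠FHE = 124.4° ✓; |HE| = 23.40 ✓; ∠HEQ = 52.50° ✓; |EQ| = 24.30 ✓; ∠EQR = 132.6° ✓; |QR| = 18.20 ✓; ∠QRM = 80.30° ✓; |RM| = 24.30 ✓; ∠RMB = 123.0° ✓; |MB| = 16.90 ✓; ∠(MB, BK) = 90.00° ✓; |BK| = 14.70 ✗.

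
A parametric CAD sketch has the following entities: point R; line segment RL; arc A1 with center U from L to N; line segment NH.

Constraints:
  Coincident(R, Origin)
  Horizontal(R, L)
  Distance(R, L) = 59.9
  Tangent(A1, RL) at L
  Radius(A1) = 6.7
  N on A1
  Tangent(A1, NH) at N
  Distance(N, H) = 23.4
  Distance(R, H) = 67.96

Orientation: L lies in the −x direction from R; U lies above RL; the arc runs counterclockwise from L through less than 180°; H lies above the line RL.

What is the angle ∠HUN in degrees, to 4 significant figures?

74.02°

R is at the origin; RL is horizontal with |RL| = 59.9 and L on the −x side, so L = (-59.90, 0.000). A1 meets RL tangentially, so UL is at right angles to RL, so U = L + (0, 6.7) = (-59.90, 6.700). Since UN ⟂ NH (tangency), |UH| = √(6.7² + 23.4²) = 24.34 regardless of where N sits on A1. So H lies on both circle(R, 67.96) and circle(U, 24.34); the above-RL intersection is H = (-60.46, 31.03). N is the foot of the tangent from H: N = (-53.50, 8.692).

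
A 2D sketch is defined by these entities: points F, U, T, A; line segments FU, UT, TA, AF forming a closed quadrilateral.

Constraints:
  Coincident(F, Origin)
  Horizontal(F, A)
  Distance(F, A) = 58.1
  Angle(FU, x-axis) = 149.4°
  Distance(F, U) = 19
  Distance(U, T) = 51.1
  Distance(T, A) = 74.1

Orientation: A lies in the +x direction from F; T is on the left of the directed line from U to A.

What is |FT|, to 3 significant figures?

55.2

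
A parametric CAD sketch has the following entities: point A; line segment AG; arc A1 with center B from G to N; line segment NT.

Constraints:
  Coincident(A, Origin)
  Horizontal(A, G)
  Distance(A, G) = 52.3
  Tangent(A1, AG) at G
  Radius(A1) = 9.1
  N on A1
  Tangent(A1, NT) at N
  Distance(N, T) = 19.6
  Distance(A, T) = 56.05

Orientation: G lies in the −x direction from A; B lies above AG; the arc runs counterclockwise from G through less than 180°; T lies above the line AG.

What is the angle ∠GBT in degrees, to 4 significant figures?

166.5°

Checks: ∠(BG, GA) = 90.00° ✓; |BN| = 9.100 ✓; ∠(BN, NT) = 90.00° ✓; |NT| = 19.60 ✓; |AT| = 56.05 ✓.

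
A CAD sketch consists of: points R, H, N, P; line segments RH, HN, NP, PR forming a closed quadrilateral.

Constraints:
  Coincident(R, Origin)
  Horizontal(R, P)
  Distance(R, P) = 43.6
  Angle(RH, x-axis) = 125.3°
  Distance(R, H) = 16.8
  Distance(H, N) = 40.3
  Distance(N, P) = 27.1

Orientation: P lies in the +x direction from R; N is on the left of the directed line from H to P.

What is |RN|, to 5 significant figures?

37.467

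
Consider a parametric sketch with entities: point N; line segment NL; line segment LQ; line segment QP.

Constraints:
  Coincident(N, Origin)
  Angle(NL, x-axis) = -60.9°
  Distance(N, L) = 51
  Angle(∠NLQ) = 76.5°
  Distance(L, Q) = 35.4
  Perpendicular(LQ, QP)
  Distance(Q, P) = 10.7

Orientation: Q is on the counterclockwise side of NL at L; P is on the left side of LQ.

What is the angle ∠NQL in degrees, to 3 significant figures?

64.7°

N is at the origin; NL runs at -60.9° with length 51.0, so L = 51.0·(cos -60.9°, sin -60.9°) = (24.8, -44.6). ∠NLQ = 76.5°, so LQ runs at -60.9° + (180° − 76.5°) = 42.6° from the x-axis; with |LQ| = 35.4, Q = L + 35.4·(cos 42.6°, sin 42.6°) = (50.9, -20.6). Then cos ∠NQL = QN·QL / (|QN||QL|), giving 64.7°.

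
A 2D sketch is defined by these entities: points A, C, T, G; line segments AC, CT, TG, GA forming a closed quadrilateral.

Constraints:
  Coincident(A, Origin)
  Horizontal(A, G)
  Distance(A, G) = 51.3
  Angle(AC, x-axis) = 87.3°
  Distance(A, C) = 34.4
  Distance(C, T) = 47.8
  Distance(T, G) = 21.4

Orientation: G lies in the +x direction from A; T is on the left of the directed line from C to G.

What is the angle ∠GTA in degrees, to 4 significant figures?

76.23°

Checks: |CT| = 47.80 ✓; |TG| = 21.40 ✓.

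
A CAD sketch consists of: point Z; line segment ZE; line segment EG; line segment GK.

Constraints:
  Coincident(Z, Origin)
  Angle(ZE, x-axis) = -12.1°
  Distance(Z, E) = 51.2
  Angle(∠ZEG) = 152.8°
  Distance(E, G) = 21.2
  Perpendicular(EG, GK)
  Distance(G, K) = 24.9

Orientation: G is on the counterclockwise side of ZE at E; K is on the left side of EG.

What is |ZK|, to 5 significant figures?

66.755

Z is at the origin; ZE runs at -12.1° with length 51.2, so E = 51.2·(cos -12.1°, sin -12.1°) = (50.063, -10.732). ∠ZEG = 152.8°, so EG runs at -12.1° + (180° − 152.8°) = 15.100° from the x-axis; with |EG| = 21.2, G = E + 21.2·(cos 15.100°, sin 15.100°) = (70.531, -5.2098). EG is perpendicular to GK; with |GK| = 24.9 on the left of EG, K = G + 24.9·(-0.26050, 0.96547) = (64.044, 18.830). Then |ZK| = |K − Z| = 66.755.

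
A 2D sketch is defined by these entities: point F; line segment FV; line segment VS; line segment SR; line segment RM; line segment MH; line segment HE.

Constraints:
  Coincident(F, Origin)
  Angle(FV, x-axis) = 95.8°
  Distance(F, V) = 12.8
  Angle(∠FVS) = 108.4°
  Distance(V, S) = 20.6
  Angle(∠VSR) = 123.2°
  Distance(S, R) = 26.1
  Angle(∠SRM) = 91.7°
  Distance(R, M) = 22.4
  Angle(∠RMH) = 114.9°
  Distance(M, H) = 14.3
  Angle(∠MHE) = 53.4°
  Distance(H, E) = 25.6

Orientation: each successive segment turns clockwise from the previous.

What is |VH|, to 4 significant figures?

27.78

F is at the origin; FV runs at 95.8° with length 12.8, so V = (-1.294, 12.73). ∠FVS = 108.4° gives VS at 24.20° from the x-axis; with |VS| = 20.6, S = (17.50, 21.18). ∠VSR = 123.2° gives SR at -32.60° from the x-axis; with |SR| = 26.1, R = (39.48, 7.117). ∠SRM = 91.7° gives RM at -120.9° from the x-axis; with |RM| = 22.4, M = (27.98, -12.10). ∠RMH = 114.9° gives MH at 174.0° from the x-axis; with |MH| = 14.3, H = (13.76, -10.61). Then |VH| = |H − V| = 27.78.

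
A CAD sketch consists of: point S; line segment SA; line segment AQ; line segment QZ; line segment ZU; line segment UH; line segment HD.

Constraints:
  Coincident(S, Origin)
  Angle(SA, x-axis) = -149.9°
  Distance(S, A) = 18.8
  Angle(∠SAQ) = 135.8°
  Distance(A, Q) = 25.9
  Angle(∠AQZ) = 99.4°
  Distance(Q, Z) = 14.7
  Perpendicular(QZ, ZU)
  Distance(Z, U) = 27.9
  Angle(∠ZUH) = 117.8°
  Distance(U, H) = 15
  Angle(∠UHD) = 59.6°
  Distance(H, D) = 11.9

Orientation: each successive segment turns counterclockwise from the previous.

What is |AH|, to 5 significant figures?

10.925

S is at the origin; SA runs at -149.9° with length 18.8, so A = (-16.265, -9.4284). ∠SAQ = 135.8° gives AQ at -105.70° from the x-axis; with |AQ| = 25.9, Q = (-23.273, -34.362). ∠AQZ = 99.4° gives QZ at -25.100° from the x-axis; with |QZ| = 14.7, Z = (-9.9615, -40.598). QZ ⟂ ZU, so ZU runs at 64.900°; with |ZU| = 27.9, U = (1.8736, -15.332). ∠ZUH = 117.8° gives UH at 127.10° from the x-axis; with |UH| = 15.0, H = (-7.1745, -3.3687). Then |AH| = |H − A| = 10.925.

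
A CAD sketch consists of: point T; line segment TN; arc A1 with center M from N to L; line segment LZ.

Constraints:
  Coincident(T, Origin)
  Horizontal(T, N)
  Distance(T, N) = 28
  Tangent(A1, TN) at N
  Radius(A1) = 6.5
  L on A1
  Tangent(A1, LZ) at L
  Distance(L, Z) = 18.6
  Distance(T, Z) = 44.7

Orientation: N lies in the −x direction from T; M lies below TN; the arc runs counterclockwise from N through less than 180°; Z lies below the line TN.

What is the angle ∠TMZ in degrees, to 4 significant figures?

133.8°

T is at the origin; TN is horizontal with |TN| = 28.0 and N on the −x side, so N = (-28.00, 0.000). The tangent condition forces MN to be normal to TN, so M = N + (0, -6.5) = (-28.00, -6.500). Since ML ⟂ LZ (tangency), |MZ| = √(6.5² + 18.6²) = 19.70 regardless of where L sits on A1. So Z lies on both circle(T, 44.7) and circle(M, 19.70); the below-TN intersection is Z = (-38.06, -23.44). L is the foot of the tangent from Z: L = (-34.37, -5.211).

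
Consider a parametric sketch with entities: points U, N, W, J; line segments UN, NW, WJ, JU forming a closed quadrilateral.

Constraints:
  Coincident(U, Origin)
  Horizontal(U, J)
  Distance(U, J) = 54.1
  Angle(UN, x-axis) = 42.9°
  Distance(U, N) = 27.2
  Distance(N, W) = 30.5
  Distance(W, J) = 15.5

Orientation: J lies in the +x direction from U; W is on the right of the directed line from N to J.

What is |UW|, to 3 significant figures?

39.7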